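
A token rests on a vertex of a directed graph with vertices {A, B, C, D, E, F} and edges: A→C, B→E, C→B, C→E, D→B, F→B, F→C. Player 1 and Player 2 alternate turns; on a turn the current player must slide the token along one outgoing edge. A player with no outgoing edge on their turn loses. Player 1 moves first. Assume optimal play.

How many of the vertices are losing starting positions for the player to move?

Label each position W (a win for the player to move) or L (a loss). A position with no legal move is L; any other position is W exactly when some move reaches an L, and L when every move reaches a W.
Every edge goes from a vertex to one that appears earlier in the order E, B, C, F, A, D, so processing vertices in that order labels each vertex after all of its successors.
E: no outgoing edge → L
B: W (go to E, an L position)
C: W (go to E, an L position)
F: L (options C(W), B(W) are all W)
A: L (sole option C(W) is W)
D: L (sole option B(W) is W)
The L vertices are A, D, E, F; that is 4 in all.

4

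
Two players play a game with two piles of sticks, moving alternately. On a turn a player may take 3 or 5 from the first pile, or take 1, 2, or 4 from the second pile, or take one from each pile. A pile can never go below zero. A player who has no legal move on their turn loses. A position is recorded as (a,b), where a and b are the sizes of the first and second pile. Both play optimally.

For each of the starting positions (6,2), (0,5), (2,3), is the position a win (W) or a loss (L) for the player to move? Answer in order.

Use the standard recursion: the mover loses at a terminal position; elsewhere, the mover wins exactly when some move hands the opponent an L position.
No move ever increases a pile, so every position that can arise here has a ≤ 6 and b ≤ 5; it is enough to label the cells with 0 ≤ a ≤ 6 and 0 ≤ b ≤ 5.
Every move lowers a or b (never raises either), so fill the grid row by row in increasing a, and left to right within a row: each cell's successors are then already labelled.
      b=0  b=1  b=2  b=3  b=4  b=5
a=0:    L    W    W    L    W    W
a=1:    L    W    W    L    W    W
a=2:    L    W    W    L    W    W
a=3:    W    W    L    W    W    L
a=4:    W    L    W    W    L    W
a=5:    W    L    W    W    L    W
a=6:    W    L    W    W    L    W
Cells with no legal move (terminal, hence L): (0,0), (1,0), (2,0).
The remaining L cells, each justified by listing all of its moves:
(0,3): moves to (0,2)(W), (0,1)(W); every one is W ⇒ L
(1,3): moves to (1,2)(W), (1,1)(W), (0,2)(W); every one is W ⇒ L
(2,3): moves to (2,2)(W), (2,1)(W), (1,2)(W); every one is W ⇒ L
(3,2): moves to (0,2)(W), (3,1)(W), (3,0)(W), (2,1)(W); every one is W ⇒ L
(3,5): moves to (0,5)(W), (3,4)(W), (3,3)(W), (3,1)(W), (2,4)(W); every one is W ⇒ L
(4,1): moves to (1,1)(W), (4,0)(W), (3,0)(W); every one is W ⇒ L
(4,4): moves to (1,4)(W), (4,3)(W), (4,2)(W), (4,0)(W), (3,3)(W); every one is W ⇒ L
(5,1): moves to (2,1)(W), (0,1)(W), (5,0)(W), (4,0)(W); every one is W ⇒ L
(5,4): moves to (2,4)(W), (0,4)(W), (5,3)(W), (5,2)(W), (5,0)(W), (4,3)(W); every one is W ⇒ L
(6,1): moves to (3,1)(W), (1,1)(W), (6,0)(W), (5,0)(W); every one is W ⇒ L
(6,4): moves to (3,4)(W), (1,4)(W), (6,3)(W), (6,2)(W), (6,0)(W), (5,3)(W); every one is W ⇒ L
Every other cell has at least one move into one of the L cells above, so it is W.
(6,2): the move to (3,2) reaches an L cell, so W
(0,5): the move to (0,3) reaches an L cell, so W
(2,3): one of the L cells justified above, so L

(6,2): W, (0,5): W, (2,3): L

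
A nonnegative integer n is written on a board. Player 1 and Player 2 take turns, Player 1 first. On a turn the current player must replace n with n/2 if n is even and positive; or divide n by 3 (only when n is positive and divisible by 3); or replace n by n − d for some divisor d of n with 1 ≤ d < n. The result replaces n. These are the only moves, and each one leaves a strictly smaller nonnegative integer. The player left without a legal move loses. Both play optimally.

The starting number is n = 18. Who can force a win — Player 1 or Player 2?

Work bottom-up. With no move the player to move loses. Otherwise the position is W if at least one move leads to an L position for the opponent, and L if every move leads to a W.
n=0: no move → L
n=1: no move → L
n=2: reaches L-position 1 → W
n=3: reaches L-position 1 → W
n=4: only reaches 2(W), 3(W), all W → L
n=5: reaches L-position 4 → W
n=6: reaches L-position 4 → W
n=7: only reaches 6(W), which is W → L
n=8: reaches L-position 4 → W
n=9: only reaches 3(W), 6(W), 8(W), all W → L
n=10: reaches L-position 9 → W
n=11: only reaches 10(W), which is W → L
n=12: reaches L-position 4 → W
n=13: only reaches 12(W), which is W → L
n=14: reaches L-position 7 → W
n=15: only reaches 5(W), 10(W), 12(W), 14(W), all W → L
n=16: reaches L-position 15 → W
n=17: only reaches 16(W), which is W → L
n=18: reaches L-position 9 → W
From 18 Player 1 can move to 9, reaching an L position.

Player 1 wins.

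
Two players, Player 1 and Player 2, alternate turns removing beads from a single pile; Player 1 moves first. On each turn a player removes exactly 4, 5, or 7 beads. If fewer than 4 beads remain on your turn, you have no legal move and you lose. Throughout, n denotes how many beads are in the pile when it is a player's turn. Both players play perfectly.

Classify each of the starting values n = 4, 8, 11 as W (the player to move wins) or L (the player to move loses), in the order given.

Positions with no move are L. A position that does have a move is losing for the player to move precisely when every available move leads to a winning position for the opponent. Fill in the labels:
n=0: no move → L
n=1: no move → L
n=2: no move → L
n=3: no move → L
n=4: can move to 0, which is L ⇒ W
n=5: can move to 1, which is L ⇒ W
n=6: can move to 2, which is L ⇒ W
n=7: can move to 3, which is L ⇒ W
n=8: can move to 3, which is L ⇒ W
n=9: can move to 2, which is L ⇒ W
n=10: can move to 3, which is L ⇒ W
n=11: moves to 7(W), 6(W), 4(W); every one is W ⇒ L

4: W, 8: W, 11: L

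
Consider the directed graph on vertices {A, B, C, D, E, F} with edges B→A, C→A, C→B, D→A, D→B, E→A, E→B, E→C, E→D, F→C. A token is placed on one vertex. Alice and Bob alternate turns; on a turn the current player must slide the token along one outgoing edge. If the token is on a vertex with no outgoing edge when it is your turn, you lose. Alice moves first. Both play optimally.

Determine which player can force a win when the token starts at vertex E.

Alice wins.

Work bottom-up. With no move the player to move loses. Otherwise the position is W if at least one move leads to an L position for the opponent, and L if every move leads to a W.
Every edge goes from a vertex to one that appears earlier in the order A, B, C, D, E, F, so processing vertices in that order labels each vertex after all of its successors.
A: no outgoing edge → L
B: →A(L), so W
C: →A(L), so W
D: →A(L), so W
E: →A(L), so W
F: →C(W) only, which is W, so L
The starting position E is W: Alice should move to A, handing over an L position.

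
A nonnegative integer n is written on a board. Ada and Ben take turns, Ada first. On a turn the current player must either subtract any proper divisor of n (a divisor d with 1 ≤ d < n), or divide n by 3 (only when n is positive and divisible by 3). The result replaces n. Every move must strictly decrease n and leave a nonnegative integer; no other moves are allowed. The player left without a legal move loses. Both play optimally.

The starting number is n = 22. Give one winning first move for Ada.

Move to 11.

Build the W/L table. Terminal = L. A non-terminal position is W if it has a move to some L; otherwise it is L.
n=0: no move → L
n=1: no move → L
n=2: →1(L), so W
n=3: →1(L), so W
n=4: →2(W), 3(W) — all W, so L
n=5: →4(L), so W
n=6: →4(L), so W
n=7: →6(W) only, which is W, so L
n=8: →4(L), so W
n=9: →3(W), 6(W), 8(W) — all W, so L
n=10: →9(L), so W
n=11: →10(W) only, which is W, so L
n=12: →4(L), so W
n=13: →12(W) only, which is W, so L
n=14: →7(L), so W
n=15: →5(W), 10(W), 12(W), 14(W) — all W, so L
n=16: →15(L), so W
n=17: →16(W) only, which is W, so L
n=18: →9(L), so W
n=19: →18(W) only, which is W, so L
n=20: →15(L), so W
n=21: →7(L), so W
n=22: →11(L), so W
From 22, the L positions reachable in one move are: 11.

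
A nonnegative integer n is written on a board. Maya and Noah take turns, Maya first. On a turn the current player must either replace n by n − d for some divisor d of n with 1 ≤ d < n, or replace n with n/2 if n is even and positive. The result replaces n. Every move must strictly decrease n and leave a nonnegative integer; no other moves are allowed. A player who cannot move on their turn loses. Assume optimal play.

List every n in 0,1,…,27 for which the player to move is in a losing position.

0, 1, 3, 5, 7, 9, 11, 13, 15, 17, 19, 21, 23, 25, 27

Positions with no move are L. A position that does have a move is losing for the player to move precisely when every available move leads to a winning position for the opponent. Fill in the labels:
n=0: no move → L
n=1: no move → L
n=2: can move to 1, which is L ⇒ W
n=3: the only move is to 2(W), a W ⇒ L
n=4: can move to 3, which is L ⇒ W
n=5: the only move is to 4(W), a W ⇒ L
n=6: can move to 3, which is L ⇒ W
n=7: the only move is to 6(W), a W ⇒ L
n=8: can move to 7, which is L ⇒ W
n=9: moves to 6(W), 8(W); every one is W ⇒ L
n=10: can move to 5, which is L ⇒ W
n=11: the only move is to 10(W), a W ⇒ L
n=12: can move to 9, which is L ⇒ W
n=13: the only move is to 12(W), a W ⇒ L
n=14: can move to 7, which is L ⇒ W
n=15: moves to 10(W), 12(W), 14(W); every one is W ⇒ L
n=16: can move to 15, which is L ⇒ W
n=17: the only move is to 16(W), a W ⇒ L
n=18: can move to 9, which is L ⇒ W
n=19: the only move is to 18(W), a W ⇒ L
n=20: can move to 15, which is L ⇒ W
n=21: moves to 14(W), 18(W), 20(W); every one is W ⇒ L
n=22: can move to 11, which is L ⇒ W
n=23: the only move is to 22(W), a W ⇒ L
n=24: can move to 21, which is L ⇒ W
n=25: moves to 20(W), 24(W); every one is W ⇒ L
n=26: can move to 13, which is L ⇒ W
n=27: moves to 18(W), 24(W), 26(W); every one is W ⇒ L
The losing starting values of n are exactly the entries labelled L in this table (15 of them).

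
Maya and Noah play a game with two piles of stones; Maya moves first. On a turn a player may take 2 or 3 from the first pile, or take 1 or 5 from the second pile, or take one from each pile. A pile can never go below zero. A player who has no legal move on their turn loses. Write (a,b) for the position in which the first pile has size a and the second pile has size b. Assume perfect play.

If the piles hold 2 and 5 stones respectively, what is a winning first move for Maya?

Compute win/loss labels from the base case upward. A position with no move is L. Any other position is W if it can reach an L in one move, else L.
No move ever increases a pile, so every position that can arise here has a ≤ 2 and b ≤ 5; it is enough to label the cells with 0 ≤ a ≤ 2 and 0 ≤ b ≤ 5.
Every move lowers a or b (never raises either), so fill the grid row by row in increasing a, and left to right within a row: each cell's successors are then already labelled.
      b=0  b=1  b=2  b=3  b=4  b=5
a=0:    L    W    L    W    L    W
a=1:    L    W    L    W    L    W
a=2:    W    W    W    W    W    W
Cells with no legal move (terminal, hence L): (0,0), (1,0).
The remaining L cells, each justified by listing all of its moves:
(0,2): →(0,1)(W) only, which is W, so L
(0,4): →(0,3)(W) only, which is W, so L
(1,2): →(1,1)(W), (0,1)(W) — all W, so L
(1,4): →(1,3)(W), (0,3)(W) — all W, so L
Every other cell has at least one move into one of the L cells above, so it is W.
From (2,5), the L positions reachable in one move are: (1,4).

Move to (1,4).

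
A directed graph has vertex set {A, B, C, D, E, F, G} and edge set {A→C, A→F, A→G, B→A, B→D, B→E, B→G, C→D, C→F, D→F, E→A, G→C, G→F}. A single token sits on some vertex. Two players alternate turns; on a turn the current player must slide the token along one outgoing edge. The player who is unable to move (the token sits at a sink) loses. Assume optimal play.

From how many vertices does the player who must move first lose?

2

Build the W/L table. Terminal = L. A non-terminal position is W if it has a move to some L; otherwise it is L.
Every edge goes from a vertex to one that appears earlier in the order F, D, C, G, A, E, B, so processing vertices in that order labels each vertex after all of its successors.
F: no outgoing edge → L
D: W (go to F, an L position)
C: W (go to F, an L position)
G: W (go to F, an L position)
A: W (go to F, an L position)
E: L (sole option A(W) is W)
B: W (go to E, an L position)
The L vertices are E, F; that is 2 in all.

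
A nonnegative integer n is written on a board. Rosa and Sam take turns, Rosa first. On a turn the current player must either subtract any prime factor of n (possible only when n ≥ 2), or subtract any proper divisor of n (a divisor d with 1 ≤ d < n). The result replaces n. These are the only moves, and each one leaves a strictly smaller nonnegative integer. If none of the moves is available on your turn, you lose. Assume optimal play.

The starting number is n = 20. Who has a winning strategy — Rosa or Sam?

Sam wins.

Work bottom-up. With no move the player to move loses. Otherwise the position is W if at least one move leads to an L position for the opponent, and L if every move leads to a W.
n=0: no move → L
n=1: no move → L
n=2: reaches L-position 0 → W
n=3: reaches L-position 0 → W
n=4: only reaches 2(W), 3(W), all W → L
n=5: reaches L-position 0 → W
n=6: reaches L-position 4 → W
n=7: reaches L-position 0 → W
n=8: reaches L-position 4 → W
n=9: only reaches 6(W), 8(W), all W → L
n=10: reaches L-position 9 → W
n=11: reaches L-position 0 → W
n=12: reaches L-position 9 → W
n=13: reaches L-position 0 → W
n=14: only reaches 7(W), 12(W), 13(W), all W → L
n=15: reaches L-position 14 → W
n=16: reaches L-position 14 → W
n=17: reaches L-position 0 → W
n=18: reaches L-position 9 → W
n=19: reaches L-position 0 → W
n=20: only reaches 10(W), 15(W), 16(W), 18(W), 19(W), all W → L
The starting position 20 is L: whatever Rosa does, the opponent receives a W position.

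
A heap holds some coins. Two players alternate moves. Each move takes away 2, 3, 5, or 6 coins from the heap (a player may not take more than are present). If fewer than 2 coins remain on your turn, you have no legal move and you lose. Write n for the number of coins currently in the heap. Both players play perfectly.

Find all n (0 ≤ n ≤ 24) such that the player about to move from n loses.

Build the W/L table. Terminal = L. A non-terminal position is W if it has a move to some L; otherwise it is L.
n=0: no move → L
n=1: no move → L
n=2: →0(L), so W
n=3: →1(L), so W
n=4: →1(L), so W
n=5: →0(L), so W
n=6: →1(L), so W
n=7: →1(L), so W
n=8: →6(W), 5(W), 3(W), 2(W) — all W, so L
n=9: →7(W), 6(W), 4(W), 3(W) — all W, so L
n=10: →8(L), so W
n=11: →9(L), so W
n=12: →9(L), so W
n=13: →8(L), so W
n=14: →9(L), so W
n=15: →9(L), so W
n=16: →14(W), 13(W), 11(W), 10(W) — all W, so L
n=17: →15(W), 14(W), 12(W), 11(W) — all W, so L
n=18: →16(L), so W
n=19: →17(L), so W
n=20: →17(L), so W
n=21: →16(L), so W
n=22: →17(L), so W
n=23: →17(L), so W
n=24: →22(W), 21(W), 19(W), 18(W) — all W, so L
Reading off the rows marked L gives the requested list; there are 7 such values of n.

0, 1, 8, 9, 16, 17, 24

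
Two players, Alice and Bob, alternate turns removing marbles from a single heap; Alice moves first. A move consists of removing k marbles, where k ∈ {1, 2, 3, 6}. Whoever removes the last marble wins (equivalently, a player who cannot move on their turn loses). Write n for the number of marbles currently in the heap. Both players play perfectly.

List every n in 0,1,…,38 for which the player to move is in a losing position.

Work bottom-up. With no move the player to move loses. Otherwise the position is W if at least one move leads to an L position for the opponent, and L if every move leads to a W.
n=0: no move → L
n=1: reaches L-position 0 → W
n=2: reaches L-position 0 → W
n=3: reaches L-position 0 → W
n=4: only reaches 3(W), 2(W), 1(W), all W → L
n=5: reaches L-position 4 → W
n=6: reaches L-position 4 → W
n=7: reaches L-position 4 → W
n=8: only reaches 7(W), 6(W), 5(W), 2(W), all W → L
n=9: reaches L-position 8 → W
n=10: reaches L-position 8 → W
n=11: reaches L-position 8 → W
n=12: only reaches 11(W), 10(W), 9(W), 6(W), all W → L
n=13: reaches L-position 12 → W
n=14: reaches L-position 12 → W
n=15: reaches L-position 12 → W
n=16: only reaches 15(W), 14(W), 13(W), 10(W), all W → L
n=17: reaches L-position 16 → W
n=18: reaches L-position 16 → W
n=19: reaches L-position 16 → W
n=20: only reaches 19(W), 18(W), 17(W), 14(W), all W → L
n=21: reaches L-position 20 → W
n=22: reaches L-position 20 → W
n=23: reaches L-position 20 → W
n=24: only reaches 23(W), 22(W), 21(W), 18(W), all W → L
n=25: reaches L-position 24 → W
n=26: reaches L-position 24 → W
n=27: reaches L-position 24 → W
n=28: only reaches 27(W), 26(W), 25(W), 22(W), all W → L
n=29: reaches L-position 28 → W
n=30: reaches L-position 28 → W
n=31: reaches L-position 28 → W
n=32: only reaches 31(W), 30(W), 29(W), 26(W), all W → L
n=33: reaches L-position 32 → W
n=34: reaches L-position 32 → W
n=35: reaches L-position 32 → W
n=36: only reaches 35(W), 34(W), 33(W), 30(W), all W → L
n=37: reaches L-position 36 → W
n=38: reaches L-position 36 → W
The losing starting values of n are exactly the entries labelled L in this table (10 of them).

0, 4, 8, 12, 16, 20, 24, 28, 32, 36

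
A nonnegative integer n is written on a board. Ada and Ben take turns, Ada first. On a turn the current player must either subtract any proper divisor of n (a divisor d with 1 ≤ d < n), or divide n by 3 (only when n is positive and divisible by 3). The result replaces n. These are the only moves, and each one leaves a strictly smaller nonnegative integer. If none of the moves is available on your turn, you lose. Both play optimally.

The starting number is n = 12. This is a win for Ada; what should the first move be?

Classify positions by backward induction: terminal positions (no move available) are L. From any other position, the mover wins iff some move reaches an L.
n=0: no move → L
n=1: no move → L
n=2: →1(L), so W
n=3: →1(L), so W
n=4: →2(W), 3(W) — all W, so L
n=5: →4(L), so W
n=6: →4(L), so W
n=7: →6(W) only, which is W, so L
n=8: →4(L), so W
n=9: →3(W), 6(W), 8(W) — all W, so L
n=10: →9(L), so W
n=11: →10(W) only, which is W, so L
n=12: →4(L), so W
From 12, the L positions reachable in one move are: 4, 9, 11. Any move reaching one of these is winning.

Move to 4.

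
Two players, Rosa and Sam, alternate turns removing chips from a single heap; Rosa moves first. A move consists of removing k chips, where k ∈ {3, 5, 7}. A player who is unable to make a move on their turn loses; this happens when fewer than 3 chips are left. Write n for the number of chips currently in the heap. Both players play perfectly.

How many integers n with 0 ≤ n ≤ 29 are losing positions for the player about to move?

Work bottom-up. With no move the player to move loses. Otherwise the position is W if at least one move leads to an L position for the opponent, and L if every move leads to a W.
n=0: no move → L
n=1: no move → L
n=2: no move → L
n=3: can move to 0, which is L ⇒ W
n=4: can move to 1, which is L ⇒ W
n=5: can move to 2, which is L ⇒ W
n=6: can move to 1, which is L ⇒ W
n=7: can move to 2, which is L ⇒ W
n=8: can move to 1, which is L ⇒ W
n=9: can move to 2, which is L ⇒ W
n=10: moves to 7(W), 5(W), 3(W); every one is W ⇒ L
n=11: moves to 8(W), 6(W), 4(W); every one is W ⇒ L
n=12: moves to 9(W), 7(W), 5(W); every one is W ⇒ L
n=13: can move to 10, which is L ⇒ W
n=14: can move to 11, which is L ⇒ W
n=15: can move to 12, which is L ⇒ W
n=16: can move to 11, which is L ⇒ W
n=17: can move to 12, which is L ⇒ W
n=18: can move to 11, which is L ⇒ W
n=19: can move to 12, which is L ⇒ W
n=20: moves to 17(W), 15(W), 13(W); every one is W ⇒ L
n=21: moves to 18(W), 16(W), 14(W); every one is W ⇒ L
n=22: moves to 19(W), 17(W), 15(W); every one is W ⇒ L
n=23: can move to 20, which is L ⇒ W
n=24: can move to 21, which is L ⇒ W
n=25: can move to 22, which is L ⇒ W
n=26: can move to 21, which is L ⇒ W
n=27: can move to 22, which is L ⇒ W
n=28: can move to 21, which is L ⇒ W
n=29: can move to 22, which is L ⇒ W
L entries with 0 ≤ n ≤ 29: n = 0, 1, 2, 10, 11, 12, 20, 21, 22; that makes 9.

9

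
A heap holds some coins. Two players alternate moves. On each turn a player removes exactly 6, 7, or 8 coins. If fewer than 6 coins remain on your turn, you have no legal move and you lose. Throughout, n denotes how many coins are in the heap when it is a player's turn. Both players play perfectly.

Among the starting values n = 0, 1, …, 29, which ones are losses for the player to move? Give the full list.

0, 1, 2, 3, 4, 5, 14, 15, 16, 17, 18, 19, 28, 29

Work bottom-up. With no move the player to move loses. Otherwise the position is W if at least one move leads to an L position for the opponent, and L if every move leads to a W.
n=0: no move → L
n=1: no move → L
n=2: no move → L
n=3: no move → L
n=4: no move → L
n=5: no move → L
n=6: →0(L), so W
n=7: →1(L), so W
n=8: →2(L), so W
n=9: →3(L), so W
n=10: →4(L), so W
n=11: →5(L), so W
n=12: →5(L), so W
n=13: →5(L), so W
n=14: →8(W), 7(W), 6(W) — all W, so L
n=15: →9(W), 8(W), 7(W) — all W, so L
n=16: →10(W), 9(W), 8(W) — all W, so L
n=17: →11(W), 10(W), 9(W) — all W, so L
n=18: →12(W), 11(W), 10(W) — all W, so L
n=19: →13(W), 12(W), 11(W) — all W, so L
n=20: →14(L), so W
n=21: →15(L), so W
n=22: →16(L), so W
n=23: →17(L), so W
n=24: →18(L), so W
n=25: →19(L), so W
n=26: →19(L), so W
n=27: →19(L), so W
n=28: →22(W), 21(W), 20(W) — all W, so L
n=29: →23(W), 22(W), 21(W) — all W, so L
The losing starting values of n are exactly the entries labelled L in this table (14 of them).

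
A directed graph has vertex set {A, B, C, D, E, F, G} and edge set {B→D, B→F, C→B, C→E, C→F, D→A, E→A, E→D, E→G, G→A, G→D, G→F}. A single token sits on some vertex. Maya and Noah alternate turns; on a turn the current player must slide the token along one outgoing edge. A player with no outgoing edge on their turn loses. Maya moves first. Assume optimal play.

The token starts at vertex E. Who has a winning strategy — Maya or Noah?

Maya wins.

Positions with no move are L. A position that does have a move is losing for the player to move precisely when every available move leads to a winning position for the opponent. Fill in the labels:
Every edge goes from a vertex to one that appears earlier in the order A, F, D, G, E, B, C, so processing vertices in that order labels each vertex after all of its successors.
A: no outgoing edge → L
F: no outgoing edge → L
D: reaches L-position A → W
G: reaches L-position F → W
E: reaches L-position A → W
B: reaches L-position F → W
C: reaches L-position F → W
From E Maya can move to A, reaching an L position.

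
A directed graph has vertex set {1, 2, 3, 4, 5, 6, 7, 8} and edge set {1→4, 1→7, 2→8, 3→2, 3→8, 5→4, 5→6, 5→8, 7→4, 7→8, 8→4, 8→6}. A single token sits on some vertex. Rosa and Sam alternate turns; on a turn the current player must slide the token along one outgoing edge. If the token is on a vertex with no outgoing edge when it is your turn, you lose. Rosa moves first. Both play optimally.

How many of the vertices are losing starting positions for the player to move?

Classify positions by backward induction: terminal positions (no move available) are L. From any other position, the mover wins iff some move reaches an L.
Every edge goes from a vertex to one that appears earlier in the order 6, 4, 8, 5, 2, 3, 7, 1, so processing vertices in that order labels each vertex after all of its successors.
6: no outgoing edge → L
4: no outgoing edge → L
8: reaches L-position 4 → W
5: reaches L-position 4 → W
2: only reaches 8(W), which is W → L
3: reaches L-position 2 → W
7: reaches L-position 4 → W
1: reaches L-position 4 → W
The L vertices are 2, 4, 6; that is 3 in all.

3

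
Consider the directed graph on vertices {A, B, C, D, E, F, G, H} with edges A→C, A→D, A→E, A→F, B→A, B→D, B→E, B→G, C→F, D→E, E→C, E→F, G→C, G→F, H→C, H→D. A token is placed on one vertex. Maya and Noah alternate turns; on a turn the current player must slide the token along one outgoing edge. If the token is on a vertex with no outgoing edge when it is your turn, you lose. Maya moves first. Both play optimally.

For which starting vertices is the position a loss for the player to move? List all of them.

D, F

Use the standard recursion: the mover loses at a terminal position; elsewhere, the mover wins exactly when some move hands the opponent an L position.
Every edge goes from a vertex to one that appears earlier in the order F, C, E, D, G, H, A, B, so processing vertices in that order labels each vertex after all of its successors.
F: no outgoing edge → L
C: W (go to F, an L position)
E: W (go to F, an L position)
D: L (sole option E(W) is W)
G: W (go to F, an L position)
H: W (go to D, an L position)
A: W (go to D, an L position)
B: W (go to D, an L position)
Reading off the rows marked L gives the requested list; there are 2 such vertices.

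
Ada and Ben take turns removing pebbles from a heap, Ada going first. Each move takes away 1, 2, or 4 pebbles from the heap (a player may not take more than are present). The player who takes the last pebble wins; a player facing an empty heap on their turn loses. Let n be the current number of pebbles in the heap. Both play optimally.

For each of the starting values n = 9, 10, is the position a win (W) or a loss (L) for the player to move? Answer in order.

Classify positions by backward induction: terminal positions (no move available) are L. From any other position, the mover wins iff some move reaches an L.
n=0: no move → L
n=1: →0(L), so W
n=2: →0(L), so W
n=3: →2(W), 1(W) — all W, so L
n=4: →3(L), so W
n=5: →3(L), so W
n=6: →5(W), 4(W), 2(W) — all W, so L
n=7: →6(L), so W
n=8: →6(L), so W
n=9: →8(W), 7(W), 5(W) — all W, so L
n=10: →9(L), so W

9: L, 10: W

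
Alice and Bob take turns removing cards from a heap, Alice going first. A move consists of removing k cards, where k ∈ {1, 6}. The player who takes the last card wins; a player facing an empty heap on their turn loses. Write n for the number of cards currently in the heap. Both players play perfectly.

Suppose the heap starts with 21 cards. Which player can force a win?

Bob wins.

Build the W/L table. Terminal = L. A non-terminal position is W if it has a move to some L; otherwise it is L.
n=0: no move → L
n=1: →0(L), so W
n=2: →1(W) only, which is W, so L
n=3: →2(L), so W
n=4: →3(W) only, which is W, so L
n=5: →4(L), so W
n=6: →0(L), so W
n=7: →6(W), 1(W) — all W, so L
n=8: →7(L), so W
n=9: →8(W), 3(W) — all W, so L
n=10: →9(L), so W
n=11: →10(W), 5(W) — all W, so L
n=12: →11(L), so W
n=13: →7(L), so W
n=14: →13(W), 8(W) — all W, so L
n=15: →14(L), so W
n=16: →15(W), 10(W) — all W, so L
n=17: →16(L), so W
n=18: →17(W), 12(W) — all W, so L
n=19: →18(L), so W
n=20: →14(L), so W
n=21: →20(W), 15(W) — all W, so L
Every move from 21 reaches a W position, so the mover loses.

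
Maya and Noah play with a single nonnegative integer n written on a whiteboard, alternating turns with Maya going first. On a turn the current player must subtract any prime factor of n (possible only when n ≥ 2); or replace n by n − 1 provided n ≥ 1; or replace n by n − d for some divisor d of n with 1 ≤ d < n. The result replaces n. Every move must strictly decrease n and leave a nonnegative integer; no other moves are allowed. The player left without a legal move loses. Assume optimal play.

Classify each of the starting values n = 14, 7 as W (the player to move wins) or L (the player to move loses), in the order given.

Use the standard recursion: the mover loses at a terminal position; elsewhere, the mover wins exactly when some move hands the opponent an L position.
n=0: no move → L
n=1: can move to 0, which is L ⇒ W
n=2: can move to 0, which is L ⇒ W
n=3: can move to 0, which is L ⇒ W
n=4: moves to 2(W), 3(W); every one is W ⇒ L
n=5: can move to 0, which is L ⇒ W
n=6: can move to 4, which is L ⇒ W
n=7: can move to 0, which is L ⇒ W
n=8: can move to 4, which is L ⇒ W
n=9: moves to 6(W), 8(W); every one is W ⇒ L
n=10: can move to 9, which is L ⇒ W
n=11: can move to 0, which is L ⇒ W
n=12: can move to 9, which is L ⇒ W
n=13: can move to 0, which is L ⇒ W
n=14: moves to 7(W), 12(W), 13(W); every one is W ⇒ L

14: L, 7: W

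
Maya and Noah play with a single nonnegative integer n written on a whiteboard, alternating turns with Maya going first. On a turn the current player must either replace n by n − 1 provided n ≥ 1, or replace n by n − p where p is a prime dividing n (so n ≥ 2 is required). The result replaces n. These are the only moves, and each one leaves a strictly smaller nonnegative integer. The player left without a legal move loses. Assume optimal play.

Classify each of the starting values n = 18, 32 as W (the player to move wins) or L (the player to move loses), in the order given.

18: W, 32: L

Label each position W (a win for the player to move) or L (a loss). A position with no legal move is L; any other position is W exactly when some move reaches an L, and L when every move reaches a W.
n=0: no move → L
n=1: →0(L), so W
n=2: →0(L), so W
n=3: →0(L), so W
n=4: →2(W), 3(W) — all W, so L
n=5: →0(L), so W
n=6: →4(L), so W
n=7: →0(L), so W
n=8: →6(W), 7(W) — all W, so L
n=9: →8(L), so W
n=10: →8(L), so W
n=11: →0(L), so W
n=12: →9(W), 10(W), 11(W) — all W, so L
n=13: →0(L), so W
n=14: →12(L), so W
n=15: →12(L), so W
n=16: →14(W), 15(W) — all W, so L
n=17: →0(L), so W
n=18: →16(L), so W
n=19: →0(L), so W
n=20: →15(W), 18(W), 19(W) — all W, so L
n=21: →20(L), so W
n=22: →20(L), so W
n=23: →0(L), so W
n=24: →21(W), 22(W), 23(W) — all W, so L
n=25: →20(L), so W
n=26: →24(L), so W
n=27: →24(L), so W
n=28: →21(W), 26(W), 27(W) — all W, so L
n=29: →0(L), so W
n=30: →28(L), so W
n=31: →0(L), so W
n=32: →30(W), 31(W) — all W, so L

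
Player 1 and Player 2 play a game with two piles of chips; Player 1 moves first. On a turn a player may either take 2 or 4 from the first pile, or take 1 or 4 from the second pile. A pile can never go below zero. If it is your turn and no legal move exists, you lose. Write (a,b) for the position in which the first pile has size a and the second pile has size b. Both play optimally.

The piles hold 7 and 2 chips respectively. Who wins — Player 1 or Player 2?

Label each position W (a win for the player to move) or L (a loss). A position with no legal move is L; any other position is W exactly when some move reaches an L, and L when every move reaches a W.
No move ever increases a pile, so every position that can arise here has a ≤ 7 and b ≤ 2; it is enough to label the cells with 0 ≤ a ≤ 7 and 0 ≤ b ≤ 2.
Every move lowers a or b (never raises either), so fill the grid row by row in increasing a, and left to right within a row: each cell's successors are then already labelled.
      b=0  b=1  b=2
a=0:    L    W    L
a=1:    L    W    L
a=2:    W    L    W
a=3:    W    L    W
a=4:    W    W    W
a=5:    W    W    W
a=6:    L    W    L
a=7:    L    W    L
Cells with no legal move (terminal, hence L): (0,0), (1,0).
The remaining L cells, each justified by listing all of its moves:
(0,2): the only move is to (0,1)(W), a W ⇒ L
(1,2): the only move is to (1,1)(W), a W ⇒ L
(2,1): moves to (0,1)(W), (2,0)(W); every one is W ⇒ L
(3,1): moves to (1,1)(W), (3,0)(W); every one is W ⇒ L
(6,0): moves to (4,0)(W), (2,0)(W); every one is W ⇒ L
(6,2): moves to (4,2)(W), (2,2)(W), (6,1)(W); every one is W ⇒ L
(7,0): moves to (5,0)(W), (3,0)(W); every one is W ⇒ L
(7,2): moves to (5,2)(W), (3,2)(W), (7,1)(W); every one is W ⇒ L
Every other cell has at least one move into one of the L cells above, so it is W.
The starting position (7,2) is L: whatever Player 1 does, the opponent receives a W position.

Player 2 wins.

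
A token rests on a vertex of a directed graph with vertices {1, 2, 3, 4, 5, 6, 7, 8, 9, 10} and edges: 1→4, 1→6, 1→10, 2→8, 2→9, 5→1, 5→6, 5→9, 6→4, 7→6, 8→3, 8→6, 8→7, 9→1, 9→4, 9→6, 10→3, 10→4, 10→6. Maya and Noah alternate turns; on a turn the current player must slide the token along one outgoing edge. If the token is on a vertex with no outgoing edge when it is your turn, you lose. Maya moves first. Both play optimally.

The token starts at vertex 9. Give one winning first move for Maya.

Work bottom-up. With no move the player to move loses. Otherwise the position is W if at least one move leads to an L position for the opponent, and L if every move leads to a W.
Every edge goes from a vertex to one that appears earlier in the order 3, 4, 6, 10, 7, 1, 9, 8, 2, 5, so processing vertices in that order labels each vertex after all of its successors.
3: no outgoing edge → L
4: no outgoing edge → L
6: W (go to 4, an L position)
10: W (go to 4, an L position)
7: L (sole option 6(W) is W)
1: W (go to 4, an L position)
9: W (go to 4, an L position)
8: W (go to 7, an L position)
2: L (options 8(W), 9(W) are all W)
5: L (options 9(W), 1(W), 6(W) are all W)
From 9, the L positions reachable in one move are: 4.

Move to 4.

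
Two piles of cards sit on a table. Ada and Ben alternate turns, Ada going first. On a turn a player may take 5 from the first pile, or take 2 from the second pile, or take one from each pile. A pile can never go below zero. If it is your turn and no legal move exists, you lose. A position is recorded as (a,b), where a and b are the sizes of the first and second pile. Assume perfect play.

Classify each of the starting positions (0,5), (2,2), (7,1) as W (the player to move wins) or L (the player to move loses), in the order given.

(0,5): L, (2,2): W, (7,1): L

Use the standard recursion: the mover loses at a terminal position; elsewhere, the mover wins exactly when some move hands the opponent an L position.
No move ever increases a pile, so every position that can arise here has a ≤ 7 and b ≤ 5; it is enough to label the cells with 0 ≤ a ≤ 7 and 0 ≤ b ≤ 5.
Every move lowers a or b (never raises either), so fill the grid row by row in increasing a, and left to right within a row: each cell's successors are then already labelled.
      b=0  b=1  b=2  b=3  b=4  b=5
a=0:    L    L    W    W    L    L
a=1:    L    W    W    L    L    W
a=2:    L    W    W    L    W    W
a=3:    L    W    W    L    W    W
a=4:    L    W    W    L    W    W
a=5:    W    W    L    L    W    W
a=6:    W    L    L    W    W    L
a=7:    W    L    W    W    L    L
Cells with no legal move (terminal, hence L): (0,0), (0,1), (1,0), (2,0), (3,0), (4,0).
The remaining L cells, each justified by listing all of its moves:
(0,4): →(0,2)(W) only, which is W, so L
(0,5): →(0,3)(W) only, which is W, so L
(1,3): →(1,1)(W), (0,2)(W) — all W, so L
(1,4): →(1,2)(W), (0,3)(W) — all W, so L
(2,3): →(2,1)(W), (1,2)(W) — all W, so L
(3,3): →(3,1)(W), (2,2)(W) — all W, so L
(4,3): →(4,1)(W), (3,2)(W) — all W, so L
(5,2): →(0,2)(W), (5,0)(W), (4,1)(W) — all W, so L
(5,3): →(0,3)(W), (5,1)(W), (4,2)(W) — all W, so L
(6,1): →(1,1)(W), (5,0)(W) — all W, so L
(6,2): →(1,2)(W), (6,0)(W), (5,1)(W) — all W, so L
(6,5): →(1,5)(W), (6,3)(W), (5,4)(W) — all W, so L
(7,1): →(2,1)(W), (6,0)(W) — all W, so L
(7,4): →(2,4)(W), (7,2)(W), (6,3)(W) — all W, so L
(7,5): →(2,5)(W), (7,3)(W), (6,4)(W) — all W, so L
Every other cell has at least one move into one of the L cells above, so it is W.
(0,5): one of the L cells justified above, so L
(2,2): the move to (2,0) reaches an L cell, so W
(7,1): one of the L cells justified above, so L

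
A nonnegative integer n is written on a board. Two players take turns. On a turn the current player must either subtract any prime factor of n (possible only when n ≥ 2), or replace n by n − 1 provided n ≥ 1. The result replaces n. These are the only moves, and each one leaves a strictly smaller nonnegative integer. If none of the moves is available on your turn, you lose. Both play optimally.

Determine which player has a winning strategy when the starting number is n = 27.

Compute win/loss labels from the base case upward. A position with no move is L. Any other position is W if it can reach an L in one move, else L.
n=0: no move → L
n=1: can move to 0, which is L ⇒ W
n=2: can move to 0, which is L ⇒ W
n=3: can move to 0, which is L ⇒ W
n=4: moves to 2(W), 3(W); every one is W ⇒ L
n=5: can move to 0, which is L ⇒ W
n=6: can move to 4, which is L ⇒ W
n=7: can move to 0, which is L ⇒ W
n=8: moves to 6(W), 7(W); every one is W ⇒ L
n=9: can move to 8, which is L ⇒ W
n=10: can move to 8, which is L ⇒ W
n=11: can move to 0, which is L ⇒ W
n=12: moves to 9(W), 10(W), 11(W); every one is W ⇒ L
n=13: can move to 0, which is L ⇒ W
n=14: can move to 12, which is L ⇒ W
n=15: can move to 12, which is L ⇒ W
n=16: moves to 14(W), 15(W); every one is W ⇒ L
n=17: can move to 0, which is L ⇒ W
n=18: can move to 16, which is L ⇒ W
n=19: can move to 0, which is L ⇒ W
n=20: moves to 15(W), 18(W), 19(W); every one is W ⇒ L
n=21: can move to 20, which is L ⇒ W
n=22: can move to 20, which is L ⇒ W
n=23: can move to 0, which is L ⇒ W
n=24: moves to 21(W), 22(W), 23(W); every one is W ⇒ L
n=25: can move to 20, which is L ⇒ W
n=26: can move to 24, which is L ⇒ W
n=27: can move to 24, which is L ⇒ W
From 27 the player to move can move to 24, reaching an L position.

The first player wins.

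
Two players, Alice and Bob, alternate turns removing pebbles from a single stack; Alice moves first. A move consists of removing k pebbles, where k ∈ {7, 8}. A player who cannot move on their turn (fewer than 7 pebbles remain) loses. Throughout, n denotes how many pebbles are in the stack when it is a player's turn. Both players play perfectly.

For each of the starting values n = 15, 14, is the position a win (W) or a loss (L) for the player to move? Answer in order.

Build the W/L table. Terminal = L. A non-terminal position is W if it has a move to some L; otherwise it is L.
n=0: no move → L
n=1: no move → L
n=2: no move → L
n=3: no move → L
n=4: no move → L
n=5: no move → L
n=6: no move → L
n=7: W (go to 0, an L position)
n=8: W (go to 1, an L position)
n=9: W (go to 2, an L position)
n=10: W (go to 3, an L position)
n=11: W (go to 4, an L position)
n=12: W (go to 5, an L position)
n=13: W (go to 6, an L position)
n=14: W (go to 6, an L position)
n=15: L (options 8(W), 7(W) are all W)

15: L, 14: W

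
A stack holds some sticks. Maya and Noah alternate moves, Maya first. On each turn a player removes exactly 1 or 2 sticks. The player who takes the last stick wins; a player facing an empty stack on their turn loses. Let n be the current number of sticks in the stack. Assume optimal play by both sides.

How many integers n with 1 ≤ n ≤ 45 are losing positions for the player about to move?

Work bottom-up. With no move the player to move loses. Otherwise the position is W if at least one move leads to an L position for the opponent, and L if every move leads to a W.
n=0: no move → L
n=1: →0(L), so W
n=2: →0(L), so W
n=3: →2(W), 1(W) — all W, so L
n=4: →3(L), so W
n=5: →3(L), so W
n=6: →5(W), 4(W) — all W, so L
n=7: →6(L), so W
n=8: →6(L), so W
n=9: →8(W), 7(W) — all W, so L
n=10: →9(L), so W
n=11: →9(L), so W
n=12: →11(W), 10(W) — all W, so L
n=13: →12(L), so W
n=14: →12(L), so W
n=15: →14(W), 13(W) — all W, so L
n=16: →15(L), so W
n=17: →15(L), so W
n=18: →17(W), 16(W) — all W, so L
n=19: →18(L), so W
n=20: →18(L), so W
n=21: →20(W), 19(W) — all W, so L
n=22: →21(L), so W
n=23: →21(L), so W
n=24: →23(W), 22(W) — all W, so L
n=25: →24(L), so W
n=26: →24(L), so W
n=27: →26(W), 25(W) — all W, so L
n=28: →27(L), so W
n=29: →27(L), so W
n=30: →29(W), 28(W) — all W, so L
n=31: →30(L), so W
n=32: →30(L), so W
n=33: →32(W), 31(W) — all W, so L
n=34: →33(L), so W
n=35: →33(L), so W
n=36: →35(W), 34(W) — all W, so L
n=37: →36(L), so W
n=38: →36(L), so W
n=39: →38(W), 37(W) — all W, so L
n=40: →39(L), so W
n=41: →39(L), so W
n=42: →41(W), 40(W) — all W, so L
n=43: →42(L), so W
n=44: →42(L), so W
n=45: →44(W), 43(W) — all W, so L
L entries with 1 ≤ n ≤ 45 (n=0 is outside the asked range and is not counted): n = 3, 6, 9, 12, 15, 18, 21, 24, 27, 30, 33, 36, 39, 42, 45; that makes 15.

15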